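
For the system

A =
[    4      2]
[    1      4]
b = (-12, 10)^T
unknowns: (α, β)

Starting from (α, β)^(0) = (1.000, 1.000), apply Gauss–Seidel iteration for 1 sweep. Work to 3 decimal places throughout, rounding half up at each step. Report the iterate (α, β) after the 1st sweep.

Iteration 1:
  α = (-12 - (2)·1.000) / (4) = -3.500
  β = (10 - (1)·-3.500) / (4) = 3.375

(-3.500, 3.375)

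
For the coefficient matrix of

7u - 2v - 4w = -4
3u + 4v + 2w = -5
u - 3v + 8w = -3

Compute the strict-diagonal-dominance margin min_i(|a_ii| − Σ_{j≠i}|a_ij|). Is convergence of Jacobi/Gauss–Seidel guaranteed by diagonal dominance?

row 1: |7| − (2+4) = 1
row 2: |4| − (3+2) = -1
row 3: |8| − (1+3) = 4
minimum over rows = -1 → not strictly diagonally dominant

-1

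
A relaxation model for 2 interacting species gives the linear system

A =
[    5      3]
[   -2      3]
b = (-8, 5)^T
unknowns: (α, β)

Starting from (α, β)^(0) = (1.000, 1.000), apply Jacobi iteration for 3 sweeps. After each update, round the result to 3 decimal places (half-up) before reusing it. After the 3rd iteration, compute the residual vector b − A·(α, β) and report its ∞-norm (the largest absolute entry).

2.559

Iteration 1:
  α = (-8 - (3)·1.000) / (5) = -2.200
  β = (5 - (-2)·1.000) / (3) = 2.333
Iteration 2:
  α = (-8 - (3)·2.333) / (5) = -3.000
  β = (5 - (-2)·-2.200) / (3) = 0.200
Iteration 3:
  α = (-8 - (3)·0.200) / (5) = -1.720
  β = (5 - (-2)·-3.000) / (3) = -0.333
Residual b − A·x = (1.599, 2.559); ∞-norm = 2.559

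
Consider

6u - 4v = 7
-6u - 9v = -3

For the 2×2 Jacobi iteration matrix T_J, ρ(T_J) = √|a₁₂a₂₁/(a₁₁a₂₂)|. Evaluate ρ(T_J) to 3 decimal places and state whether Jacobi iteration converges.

0.667

a₁₂a₂₁/(a₁₁a₂₂) = (-4)·(-6) / ((6)·(-9)) = -0.444444
ρ = √|-0.444444| = √0.444444 = 0.667
ρ < 1, so Jacobi converges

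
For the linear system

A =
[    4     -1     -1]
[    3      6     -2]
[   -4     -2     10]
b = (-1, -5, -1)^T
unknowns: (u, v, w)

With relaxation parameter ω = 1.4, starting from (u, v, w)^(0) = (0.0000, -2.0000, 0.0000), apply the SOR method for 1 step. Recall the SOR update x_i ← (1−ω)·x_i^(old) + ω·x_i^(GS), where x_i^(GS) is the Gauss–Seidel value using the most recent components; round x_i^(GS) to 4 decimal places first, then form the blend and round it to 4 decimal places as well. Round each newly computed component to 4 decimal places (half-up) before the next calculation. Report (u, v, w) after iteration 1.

Iteration 1:
  u: GS value = (-1 - (-1)·-2.0000 - (-1)·0.0000) / (4) = -0.7500;  u ← (1−ω)·0.0000 + ω·-0.7500 = -1.0500
  v: GS value = (-5 - (3)·-1.0500 - (-2)·0.0000) / (6) = -0.3083;  v ← (1−ω)·-2.0000 + ω·-0.3083 = 0.3684
  w: GS value = (-1 - (-4)·-1.0500 - (-2)·0.3684) / (10) = -0.4463;  w ← (1−ω)·0.0000 + ω·-0.4463 = -0.6248

(-1.0500, 0.3684, -0.6248)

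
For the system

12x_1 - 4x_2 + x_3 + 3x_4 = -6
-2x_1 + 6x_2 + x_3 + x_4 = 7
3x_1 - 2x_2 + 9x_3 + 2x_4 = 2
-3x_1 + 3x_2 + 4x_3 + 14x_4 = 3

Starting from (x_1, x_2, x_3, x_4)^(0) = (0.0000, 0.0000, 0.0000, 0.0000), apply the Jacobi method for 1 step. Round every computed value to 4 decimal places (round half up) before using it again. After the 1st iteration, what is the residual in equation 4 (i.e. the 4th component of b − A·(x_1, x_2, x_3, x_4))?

Iteration 1:
  x_1 = (-6 - (-4)·0.0000 - (1)·0.0000 - (3)·0.0000) / (12) = -0.5000
  x_2 = (7 - (-2)·0.0000 - (1)·0.0000 - (1)·0.0000) / (6) = 1.1667
  x_3 = (2 - (3)·0.0000 - (-2)·0.0000 - (2)·0.0000) / (9) = 0.2222
  x_4 = (3 - (-3)·0.0000 - (3)·0.0000 - (4)·0.0000) / (14) = 0.2143
Residual b − A·x = (3.8017, -1.4367, 3.4050, -5.8891)

-5.8891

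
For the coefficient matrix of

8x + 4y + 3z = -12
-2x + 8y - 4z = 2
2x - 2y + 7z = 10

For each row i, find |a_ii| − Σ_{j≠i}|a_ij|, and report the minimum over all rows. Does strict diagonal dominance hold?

1

row 1: |8| − (4+3) = 1
row 2: |8| − (2+4) = 2
row 3: |7| − (2+2) = 3
minimum over rows = 1 → strictly diagonally dominant (convergence guaranteed)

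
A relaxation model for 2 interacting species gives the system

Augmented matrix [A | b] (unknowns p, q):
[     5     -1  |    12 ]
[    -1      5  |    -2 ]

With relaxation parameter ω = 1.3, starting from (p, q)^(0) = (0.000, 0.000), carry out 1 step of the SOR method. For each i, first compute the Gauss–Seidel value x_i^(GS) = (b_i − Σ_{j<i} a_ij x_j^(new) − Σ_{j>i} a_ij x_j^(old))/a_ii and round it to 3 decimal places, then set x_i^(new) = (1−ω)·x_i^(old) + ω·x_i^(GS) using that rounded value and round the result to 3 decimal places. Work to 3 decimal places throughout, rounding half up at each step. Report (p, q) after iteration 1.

Iteration 1:
  p: GS value = (12 - (-1)·0.000) / (5) = 2.400;  p ← (1−ω)·0.000 + ω·2.400 = 3.120
  q: GS value = (-2 - (-1)·3.120) / (5) = 0.224;  q ← (1−ω)·0.000 + ω·0.224 = 0.291

(3.120, 0.291)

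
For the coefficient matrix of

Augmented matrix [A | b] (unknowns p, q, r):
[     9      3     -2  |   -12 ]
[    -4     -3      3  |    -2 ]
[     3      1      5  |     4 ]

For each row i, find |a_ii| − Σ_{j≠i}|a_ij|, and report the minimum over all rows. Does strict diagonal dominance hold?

-4

row 1: |9| − (3+2) = 4
row 2: |-3| − (4+3) = -4
row 3: |5| − (3+1) = 1
minimum over rows = -4 → not strictly diagonally dominant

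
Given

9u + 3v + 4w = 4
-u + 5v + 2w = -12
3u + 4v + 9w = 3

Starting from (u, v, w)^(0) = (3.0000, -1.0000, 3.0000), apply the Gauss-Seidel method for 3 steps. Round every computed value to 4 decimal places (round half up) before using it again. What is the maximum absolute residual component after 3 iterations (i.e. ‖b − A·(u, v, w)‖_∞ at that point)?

Iteration 1:
  u = (4 - (3)·-1.0000 - (4)·3.0000) / (9) = -0.5556
  v = (-12 - (-1)·-0.5556 - (2)·3.0000) / (5) = -3.7111
  w = (3 - (3)·-0.5556 - (4)·-3.7111) / (9) = 2.1679
Iteration 2:
  u = (4 - (3)·-3.7111 - (4)·2.1679) / (9) = 0.7180
  v = (-12 - (-1)·0.7180 - (2)·2.1679) / (5) = -3.1236
  w = (3 - (3)·0.7180 - (4)·-3.1236) / (9) = 1.4823
Iteration 3:
  u = (4 - (3)·-3.1236 - (4)·1.4823) / (9) = 0.8268
  v = (-12 - (-1)·0.8268 - (2)·1.4823) / (5) = -2.8276
  w = (3 - (3)·0.8268 - (4)·-2.8276) / (9) = 1.3144
Residual b − A·x = (-0.2160, 0.3360, 0.0004); ∞-norm = 0.3360

0.3360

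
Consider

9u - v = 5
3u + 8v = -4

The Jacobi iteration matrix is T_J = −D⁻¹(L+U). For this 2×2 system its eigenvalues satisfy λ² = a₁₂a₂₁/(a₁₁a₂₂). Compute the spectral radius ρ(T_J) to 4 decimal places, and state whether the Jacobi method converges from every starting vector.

a₁₂a₂₁/(a₁₁a₂₂) = (-1)·(3) / ((9)·(8)) = -0.041667
ρ = √|-0.041667| = √0.041667 = 0.2041
ρ < 1, so Jacobi converges

0.2041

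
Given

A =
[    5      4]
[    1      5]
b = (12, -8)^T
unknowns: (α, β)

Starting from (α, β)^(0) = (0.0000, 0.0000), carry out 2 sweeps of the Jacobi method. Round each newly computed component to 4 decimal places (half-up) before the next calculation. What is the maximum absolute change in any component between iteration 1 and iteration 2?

1.2800

Iteration 1:
  α = (12 - (4)·0.0000) / (5) = 2.4000
  β = (-8 - (1)·0.0000) / (5) = -1.6000
Iteration 2:
  α = (12 - (4)·-1.6000) / (5) = 3.6800
  β = (-8 - (1)·2.4000) / (5) = -2.0800
Change: (1.2800, -0.4800) → max |·| = 1.2800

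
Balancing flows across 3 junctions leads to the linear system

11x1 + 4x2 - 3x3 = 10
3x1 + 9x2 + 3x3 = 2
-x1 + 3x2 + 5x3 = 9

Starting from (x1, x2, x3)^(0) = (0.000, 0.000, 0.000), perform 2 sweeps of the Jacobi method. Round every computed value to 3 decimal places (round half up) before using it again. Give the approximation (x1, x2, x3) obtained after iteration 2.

(1.319, -0.681, 1.849)

Iteration 1:
  x1 = (10 - (4)·0.000 - (-3)·0.000) / (11) = 0.909
  x2 = (2 - (3)·0.000 - (3)·0.000) / (9) = 0.222
  x3 = (9 - (-1)·0.000 - (3)·0.000) / (5) = 1.800
Iteration 2:
  x1 = (10 - (4)·0.222 - (-3)·1.800) / (11) = 1.319
  x2 = (2 - (3)·0.909 - (3)·1.800) / (9) = -0.681
  x3 = (9 - (-1)·0.909 - (3)·0.222) / (5) = 1.849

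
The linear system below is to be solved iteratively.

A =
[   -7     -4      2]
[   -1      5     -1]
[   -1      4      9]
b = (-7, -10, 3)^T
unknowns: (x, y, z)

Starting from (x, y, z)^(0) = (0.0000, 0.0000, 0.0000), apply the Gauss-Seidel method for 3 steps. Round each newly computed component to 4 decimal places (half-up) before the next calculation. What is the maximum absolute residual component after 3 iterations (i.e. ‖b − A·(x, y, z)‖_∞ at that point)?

0.3223

Iteration 1:
  x = (-7 - (-4)·0.0000 - (2)·0.0000) / (-7) = 1.0000
  y = (-10 - (-1)·1.0000 - (-1)·0.0000) / (5) = -1.8000
  z = (3 - (-1)·1.0000 - (4)·-1.8000) / (9) = 1.2444
Iteration 2:
  x = (-7 - (-4)·-1.8000 - (2)·1.2444) / (-7) = 2.3841
  y = (-10 - (-1)·2.3841 - (-1)·1.2444) / (5) = -1.2743
  z = (3 - (-1)·2.3841 - (4)·-1.2743) / (9) = 1.1646
Iteration 3:
  x = (-7 - (-4)·-1.2743 - (2)·1.1646) / (-7) = 2.0609
  y = (-10 - (-1)·2.0609 - (-1)·1.1646) / (5) = -1.3549
  z = (3 - (-1)·2.0609 - (4)·-1.3549) / (9) = 1.1645
Residual b − A·x = (-0.3223, -0.0001, 0.0000); ∞-norm = 0.3223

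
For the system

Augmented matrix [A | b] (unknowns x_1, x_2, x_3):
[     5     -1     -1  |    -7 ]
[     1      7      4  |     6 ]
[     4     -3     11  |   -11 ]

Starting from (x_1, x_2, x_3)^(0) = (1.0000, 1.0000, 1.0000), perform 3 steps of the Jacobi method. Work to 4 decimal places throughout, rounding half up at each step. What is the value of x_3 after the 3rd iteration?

Iteration 1:
  x_1 = (-7 - (-1)·1.0000 - (-1)·1.0000) / (5) = -1.0000
  x_2 = (6 - (1)·1.0000 - (4)·1.0000) / (7) = 0.1429
  x_3 = (-11 - (4)·1.0000 - (-3)·1.0000) / (11) = -1.0909
Iteration 2:
  x_1 = (-7 - (-1)·0.1429 - (-1)·-1.0909) / (5) = -1.5896
  x_2 = (6 - (1)·-1.0000 - (4)·-1.0909) / (7) = 1.6234
  x_3 = (-11 - (4)·-1.0000 - (-3)·0.1429) / (11) = -0.5974
Iteration 3:
  x_1 = (-7 - (-1)·1.6234 - (-1)·-0.5974) / (5) = -1.1948
  x_2 = (6 - (1)·-1.5896 - (4)·-0.5974) / (7) = 1.4256
  x_3 = (-11 - (4)·-1.5896 - (-3)·1.6234) / (11) = 0.0208

0.0208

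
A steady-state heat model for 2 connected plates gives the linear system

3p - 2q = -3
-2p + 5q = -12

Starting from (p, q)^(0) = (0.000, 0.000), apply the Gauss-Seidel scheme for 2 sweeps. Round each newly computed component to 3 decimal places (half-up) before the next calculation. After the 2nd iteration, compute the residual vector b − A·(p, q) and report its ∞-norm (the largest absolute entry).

Iteration 1:
  p = (-3 - (-2)·0.000) / (3) = -1.000
  q = (-12 - (-2)·-1.000) / (5) = -2.800
Iteration 2:
  p = (-3 - (-2)·-2.800) / (3) = -2.867
  q = (-12 - (-2)·-2.867) / (5) = -3.547
Residual b − A·x = (-1.493, 0.001); ∞-norm = 1.493

1.493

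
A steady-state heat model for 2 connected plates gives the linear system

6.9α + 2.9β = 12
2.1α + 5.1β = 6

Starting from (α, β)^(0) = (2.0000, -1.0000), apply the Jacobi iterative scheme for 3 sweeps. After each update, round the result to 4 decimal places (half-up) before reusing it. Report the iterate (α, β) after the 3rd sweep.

Iteration 1:
  α = (12 - (2.9)·-1.0000) / (6.9) = 2.1594
  β = (6 - (2.1)·2.0000) / (5.1) = 0.3529
Iteration 2:
  α = (12 - (2.9)·0.3529) / (6.9) = 1.5908
  β = (6 - (2.1)·2.1594) / (5.1) = 0.2873
Iteration 3:
  α = (12 - (2.9)·0.2873) / (6.9) = 1.6184
  β = (6 - (2.1)·1.5908) / (5.1) = 0.5214

(1.6184, 0.5214)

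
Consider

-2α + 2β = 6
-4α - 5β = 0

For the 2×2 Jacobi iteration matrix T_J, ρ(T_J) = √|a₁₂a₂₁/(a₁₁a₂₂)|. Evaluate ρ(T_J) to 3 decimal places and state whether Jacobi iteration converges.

a₁₂a₂₁/(a₁₁a₂₂) = (2)·(-4) / ((-2)·(-5)) = -0.800000
ρ = √|-0.800000| = √0.800000 = 0.894
ρ < 1, so Jacobi converges

0.894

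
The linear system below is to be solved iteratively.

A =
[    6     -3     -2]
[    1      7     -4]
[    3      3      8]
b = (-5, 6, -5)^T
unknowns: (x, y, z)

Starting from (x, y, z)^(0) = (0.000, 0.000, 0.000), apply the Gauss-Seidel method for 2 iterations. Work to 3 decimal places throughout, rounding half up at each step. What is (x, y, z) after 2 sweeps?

Iteration 1:
  x = (-5 - (-3)·0.000 - (-2)·0.000) / (6) = -0.833
  y = (6 - (1)·-0.833 - (-4)·0.000) / (7) = 0.976
  z = (-5 - (3)·-0.833 - (3)·0.976) / (8) = -0.679
Iteration 2:
  x = (-5 - (-3)·0.976 - (-2)·-0.679) / (6) = -0.572
  y = (6 - (1)·-0.572 - (-4)·-0.679) / (7) = 0.551
  z = (-5 - (3)·-0.572 - (3)·0.551) / (8) = -0.617

(-0.572, 0.551, -0.617)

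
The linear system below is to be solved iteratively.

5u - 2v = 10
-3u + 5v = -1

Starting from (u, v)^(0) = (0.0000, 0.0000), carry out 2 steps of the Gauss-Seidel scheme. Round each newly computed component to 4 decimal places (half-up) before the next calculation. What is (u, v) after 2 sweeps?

Iteration 1:
  u = (10 - (-2)·0.0000) / (5) = 2.0000
  v = (-1 - (-3)·2.0000) / (5) = 1.0000
Iteration 2:
  u = (10 - (-2)·1.0000) / (5) = 2.4000
  v = (-1 - (-3)·2.4000) / (5) = 1.2400

(2.4000, 1.2400)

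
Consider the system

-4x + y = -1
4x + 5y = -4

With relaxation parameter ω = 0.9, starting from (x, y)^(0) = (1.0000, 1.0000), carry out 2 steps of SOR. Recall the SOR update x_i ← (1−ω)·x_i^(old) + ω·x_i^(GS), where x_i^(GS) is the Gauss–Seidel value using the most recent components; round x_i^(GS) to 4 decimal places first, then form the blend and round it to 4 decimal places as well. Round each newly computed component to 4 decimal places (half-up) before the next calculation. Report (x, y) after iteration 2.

(0.0514, -0.8586)

Iteration 1:
  x: GS value = (-1 - (1)·1.0000) / (-4) = 0.5000;  x ← (1−ω)·1.0000 + ω·0.5000 = 0.5500
  y: GS value = (-4 - (4)·0.5500) / (5) = -1.2400;  y ← (1−ω)·1.0000 + ω·-1.2400 = -1.0160
Iteration 2:
  x: GS value = (-1 - (1)·-1.0160) / (-4) = -0.0040;  x ← (1−ω)·0.5500 + ω·-0.0040 = 0.0514
  y: GS value = (-4 - (4)·0.0514) / (5) = -0.8411;  y ← (1−ω)·-1.0160 + ω·-0.8411 = -0.8586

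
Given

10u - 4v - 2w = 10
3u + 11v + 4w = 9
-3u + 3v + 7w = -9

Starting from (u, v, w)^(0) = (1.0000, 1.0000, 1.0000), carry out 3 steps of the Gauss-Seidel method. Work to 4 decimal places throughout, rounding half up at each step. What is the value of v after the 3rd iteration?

Iteration 1:
  u = (10 - (-4)·1.0000 - (-2)·1.0000) / (10) = 1.6000
  v = (9 - (3)·1.6000 - (4)·1.0000) / (11) = 0.0182
  w = (-9 - (-3)·1.6000 - (3)·0.0182) / (7) = -0.6078
Iteration 2:
  u = (10 - (-4)·0.0182 - (-2)·-0.6078) / (10) = 0.8857
  v = (9 - (3)·0.8857 - (4)·-0.6078) / (11) = 0.7976
  w = (-9 - (-3)·0.8857 - (3)·0.7976) / (7) = -1.2480
Iteration 3:
  u = (10 - (-4)·0.7976 - (-2)·-1.2480) / (10) = 1.0694
  v = (9 - (3)·1.0694 - (4)·-1.2480) / (11) = 0.9803
  w = (-9 - (-3)·1.0694 - (3)·0.9803) / (7) = -1.2475

0.9803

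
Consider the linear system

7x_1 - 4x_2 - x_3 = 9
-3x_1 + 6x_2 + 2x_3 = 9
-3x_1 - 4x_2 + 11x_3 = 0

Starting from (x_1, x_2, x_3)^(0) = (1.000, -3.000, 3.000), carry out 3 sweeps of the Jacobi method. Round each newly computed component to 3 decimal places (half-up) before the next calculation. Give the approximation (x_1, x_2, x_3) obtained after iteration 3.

(2.351, 2.249, 1.119)

Iteration 1:
  x_1 = (9 - (-4)·-3.000 - (-1)·3.000) / (7) = 0.000
  x_2 = (9 - (-3)·1.000 - (2)·3.000) / (6) = 1.000
  x_3 = (0 - (-3)·1.000 - (-4)·-3.000) / (11) = -0.818
Iteration 2:
  x_1 = (9 - (-4)·1.000 - (-1)·-0.818) / (7) = 1.740
  x_2 = (9 - (-3)·0.000 - (2)·-0.818) / (6) = 1.773
  x_3 = (0 - (-3)·0.000 - (-4)·1.000) / (11) = 0.364
Iteration 3:
  x_1 = (9 - (-4)·1.773 - (-1)·0.364) / (7) = 2.351
  x_2 = (9 - (-3)·1.740 - (2)·0.364) / (6) = 2.249
  x_3 = (0 - (-3)·1.740 - (-4)·1.773) / (11) = 1.119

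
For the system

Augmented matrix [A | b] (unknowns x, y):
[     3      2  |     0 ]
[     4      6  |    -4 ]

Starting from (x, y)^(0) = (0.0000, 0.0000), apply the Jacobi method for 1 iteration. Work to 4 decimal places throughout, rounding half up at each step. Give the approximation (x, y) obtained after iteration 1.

Iteration 1:
  x = (0 - (2)·0.0000) / (3) = 0.0000
  y = (-4 - (4)·0.0000) / (6) = -0.6667

(0.0000, -0.6667)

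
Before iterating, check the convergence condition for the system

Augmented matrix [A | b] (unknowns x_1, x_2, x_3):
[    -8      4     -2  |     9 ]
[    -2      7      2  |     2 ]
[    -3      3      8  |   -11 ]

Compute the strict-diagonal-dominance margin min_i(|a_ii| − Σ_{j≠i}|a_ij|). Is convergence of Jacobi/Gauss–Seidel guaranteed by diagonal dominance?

2

row 1: |-8| − (4+2) = 2
row 2: |7| − (2+2) = 3
row 3: |8| − (3+3) = 2
minimum over rows = 2 → strictly diagonally dominant (convergence guaranteed)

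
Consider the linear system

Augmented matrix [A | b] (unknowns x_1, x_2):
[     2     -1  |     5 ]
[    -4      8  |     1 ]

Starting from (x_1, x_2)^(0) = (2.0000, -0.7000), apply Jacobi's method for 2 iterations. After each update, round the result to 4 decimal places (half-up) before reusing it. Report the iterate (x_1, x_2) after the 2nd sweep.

Iteration 1:
  x_1 = (5 - (-1)·-0.7000) / (2) = 2.1500
  x_2 = (1 - (-4)·2.0000) / (8) = 1.1250
Iteration 2:
  x_1 = (5 - (-1)·1.1250) / (2) = 3.0625
  x_2 = (1 - (-4)·2.1500) / (8) = 1.2000

(3.0625, 1.2000)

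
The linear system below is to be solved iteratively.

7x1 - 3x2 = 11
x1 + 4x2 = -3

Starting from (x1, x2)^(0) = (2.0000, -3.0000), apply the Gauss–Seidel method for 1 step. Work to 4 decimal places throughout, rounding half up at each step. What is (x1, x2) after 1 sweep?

(0.2857, -0.8214)

Iteration 1:
  x1 = (11 - (-3)·-3.0000) / (7) = 0.2857
  x2 = (-3 - (1)·0.2857) / (4) = -0.8214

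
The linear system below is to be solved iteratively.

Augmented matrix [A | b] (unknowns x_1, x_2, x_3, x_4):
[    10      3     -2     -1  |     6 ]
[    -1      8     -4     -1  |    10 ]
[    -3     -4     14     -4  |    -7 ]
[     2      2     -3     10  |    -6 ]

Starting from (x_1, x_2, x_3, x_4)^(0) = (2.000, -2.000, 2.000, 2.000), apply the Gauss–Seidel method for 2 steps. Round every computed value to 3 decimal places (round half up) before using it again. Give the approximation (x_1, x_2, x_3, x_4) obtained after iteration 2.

(-0.084, 1.716, -0.352, -1.032)

Iteration 1:
  x_1 = (6 - (3)·-2.000 - (-2)·2.000 - (-1)·2.000) / (10) = 1.800
  x_2 = (10 - (-1)·1.800 - (-4)·2.000 - (-1)·2.000) / (8) = 2.725
  x_3 = (-7 - (-3)·1.800 - (-4)·2.725 - (-4)·2.000) / (14) = 1.236
  x_4 = (-6 - (2)·1.800 - (2)·2.725 - (-3)·1.236) / (10) = -1.134
Iteration 2:
  x_1 = (6 - (3)·2.725 - (-2)·1.236 - (-1)·-1.134) / (10) = -0.084
  x_2 = (10 - (-1)·-0.084 - (-4)·1.236 - (-1)·-1.134) / (8) = 1.716
  x_3 = (-7 - (-3)·-0.084 - (-4)·1.716 - (-4)·-1.134) / (14) = -0.352
  x_4 = (-6 - (2)·-0.084 - (2)·1.716 - (-3)·-0.352) / (10) = -1.032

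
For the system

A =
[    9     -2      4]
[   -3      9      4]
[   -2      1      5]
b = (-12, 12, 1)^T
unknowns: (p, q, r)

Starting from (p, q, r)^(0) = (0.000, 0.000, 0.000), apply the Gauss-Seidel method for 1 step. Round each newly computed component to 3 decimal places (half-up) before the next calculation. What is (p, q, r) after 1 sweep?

Iteration 1:
  p = (-12 - (-2)·0.000 - (4)·0.000) / (9) = -1.333
  q = (12 - (-3)·-1.333 - (4)·0.000) / (9) = 0.889
  r = (1 - (-2)·-1.333 - (1)·0.889) / (5) = -0.511

(-1.333, 0.889, -0.511)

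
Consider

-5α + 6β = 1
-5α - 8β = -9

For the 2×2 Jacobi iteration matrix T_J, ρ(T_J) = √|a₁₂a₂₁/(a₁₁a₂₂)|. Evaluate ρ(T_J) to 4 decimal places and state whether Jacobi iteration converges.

a₁₂a₂₁/(a₁₁a₂₂) = (6)·(-5) / ((-5)·(-8)) = -0.750000
ρ = √|-0.750000| = √0.750000 = 0.8660
ρ < 1, so Jacobi converges

0.8660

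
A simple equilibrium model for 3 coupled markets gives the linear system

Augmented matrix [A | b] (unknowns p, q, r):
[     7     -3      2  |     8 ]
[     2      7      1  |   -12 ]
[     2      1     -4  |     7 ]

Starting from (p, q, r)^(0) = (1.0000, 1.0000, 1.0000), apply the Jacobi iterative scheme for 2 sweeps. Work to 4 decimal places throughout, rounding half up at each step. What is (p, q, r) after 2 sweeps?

Iteration 1:
  p = (8 - (-3)·1.0000 - (2)·1.0000) / (7) = 1.2857
  q = (-12 - (2)·1.0000 - (1)·1.0000) / (7) = -2.1429
  r = (7 - (2)·1.0000 - (1)·1.0000) / (-4) = -1.0000
Iteration 2:
  p = (8 - (-3)·-2.1429 - (2)·-1.0000) / (7) = 0.5102
  q = (-12 - (2)·1.2857 - (1)·-1.0000) / (7) = -1.9388
  r = (7 - (2)·1.2857 - (1)·-2.1429) / (-4) = -1.6429

(0.5102, -1.9388, -1.6429)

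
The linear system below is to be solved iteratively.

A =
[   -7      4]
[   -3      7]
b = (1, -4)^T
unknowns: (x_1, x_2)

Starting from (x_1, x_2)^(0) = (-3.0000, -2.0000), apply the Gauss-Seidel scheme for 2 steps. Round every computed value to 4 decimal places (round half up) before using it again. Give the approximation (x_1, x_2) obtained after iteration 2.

(-0.7842, -0.9075)

Iteration 1:
  x_1 = (1 - (4)·-2.0000) / (-7) = -1.2857
  x_2 = (-4 - (-3)·-1.2857) / (7) = -1.1224
Iteration 2:
  x_1 = (1 - (4)·-1.1224) / (-7) = -0.7842
  x_2 = (-4 - (-3)·-0.7842) / (7) = -0.9075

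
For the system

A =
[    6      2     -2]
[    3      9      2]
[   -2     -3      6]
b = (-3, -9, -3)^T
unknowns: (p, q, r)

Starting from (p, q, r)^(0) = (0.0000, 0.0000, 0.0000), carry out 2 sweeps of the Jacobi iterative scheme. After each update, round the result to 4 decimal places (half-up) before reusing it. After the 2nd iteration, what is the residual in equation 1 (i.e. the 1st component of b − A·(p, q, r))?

-1.8892

Iteration 1:
  p = (-3 - (2)·0.0000 - (-2)·0.0000) / (6) = -0.5000
  q = (-9 - (3)·0.0000 - (2)·0.0000) / (9) = -1.0000
  r = (-3 - (-2)·0.0000 - (-3)·0.0000) / (6) = -0.5000
Iteration 2:
  p = (-3 - (2)·-1.0000 - (-2)·-0.5000) / (6) = -0.3333
  q = (-9 - (3)·-0.5000 - (2)·-0.5000) / (9) = -0.7222
  r = (-3 - (-2)·-0.5000 - (-3)·-1.0000) / (6) = -1.1667
Residual b − A·x = (-1.8892, 0.8331, 1.1670)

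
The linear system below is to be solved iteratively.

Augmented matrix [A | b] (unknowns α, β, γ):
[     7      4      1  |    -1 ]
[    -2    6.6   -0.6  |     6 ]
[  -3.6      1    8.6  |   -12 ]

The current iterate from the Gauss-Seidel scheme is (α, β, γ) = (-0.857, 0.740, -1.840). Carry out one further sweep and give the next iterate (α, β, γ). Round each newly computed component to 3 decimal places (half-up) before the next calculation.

One sweep:
  α = (-1 - (4)·0.740 - (1)·-1.840) / (7) = -0.303
  β = (6 - (-2)·-0.303 - (-0.6)·-1.840) / (6.6) = 0.650
  γ = (-12 - (-3.6)·-0.303 - (1)·0.650) / (8.6) = -1.598

(-0.303, 0.650, -1.598)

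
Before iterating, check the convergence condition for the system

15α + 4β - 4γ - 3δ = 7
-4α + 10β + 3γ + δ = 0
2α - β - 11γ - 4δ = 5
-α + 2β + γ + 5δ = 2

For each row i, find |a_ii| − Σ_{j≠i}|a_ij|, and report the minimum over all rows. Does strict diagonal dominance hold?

row 1: |15| − (4+4+3) = 4
row 2: |10| − (4+3+1) = 2
row 3: |-11| − (2+1+4) = 4
row 4: |5| − (1+2+1) = 1
minimum over rows = 1 → strictly diagonally dominant (convergence guaranteed)

1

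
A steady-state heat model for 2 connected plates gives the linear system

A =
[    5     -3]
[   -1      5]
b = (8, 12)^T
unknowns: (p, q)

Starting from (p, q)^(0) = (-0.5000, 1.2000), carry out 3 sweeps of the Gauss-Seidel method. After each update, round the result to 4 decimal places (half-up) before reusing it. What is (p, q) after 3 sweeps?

(3.4382, 3.0876)

Iteration 1:
  p = (8 - (-3)·1.2000) / (5) = 2.3200
  q = (12 - (-1)·2.3200) / (5) = 2.8640
Iteration 2:
  p = (8 - (-3)·2.8640) / (5) = 3.3184
  q = (12 - (-1)·3.3184) / (5) = 3.0637
Iteration 3:
  p = (8 - (-3)·3.0637) / (5) = 3.4382
  q = (12 - (-1)·3.4382) / (5) = 3.0876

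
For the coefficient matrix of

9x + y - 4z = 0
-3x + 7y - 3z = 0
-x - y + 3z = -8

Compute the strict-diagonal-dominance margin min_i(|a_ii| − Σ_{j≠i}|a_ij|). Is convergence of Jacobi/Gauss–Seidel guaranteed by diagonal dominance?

row 1: |9| − (1+4) = 4
row 2: |7| − (3+3) = 1
row 3: |3| − (1+1) = 1
minimum over rows = 1 → strictly diagonally dominant (convergence guaranteed)

1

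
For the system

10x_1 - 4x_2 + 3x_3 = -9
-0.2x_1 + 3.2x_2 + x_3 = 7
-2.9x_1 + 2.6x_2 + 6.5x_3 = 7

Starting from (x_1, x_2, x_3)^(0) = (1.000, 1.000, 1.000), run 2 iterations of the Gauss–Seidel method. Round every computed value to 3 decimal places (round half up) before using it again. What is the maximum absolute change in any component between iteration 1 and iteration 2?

Iteration 1:
  x_1 = (-9 - (-4)·1.000 - (3)·1.000) / (10) = -0.800
  x_2 = (7 - (-0.2)·-0.800 - (1)·1.000) / (3.2) = 1.825
  x_3 = (7 - (-2.9)·-0.800 - (2.6)·1.825) / (6.5) = -0.010
Iteration 2:
  x_1 = (-9 - (-4)·1.825 - (3)·-0.010) / (10) = -0.167
  x_2 = (7 - (-0.2)·-0.167 - (1)·-0.010) / (3.2) = 2.180
  x_3 = (7 - (-2.9)·-0.167 - (2.6)·2.180) / (6.5) = 0.130
Change: (0.633, 0.355, 0.140) → max |·| = 0.633

0.633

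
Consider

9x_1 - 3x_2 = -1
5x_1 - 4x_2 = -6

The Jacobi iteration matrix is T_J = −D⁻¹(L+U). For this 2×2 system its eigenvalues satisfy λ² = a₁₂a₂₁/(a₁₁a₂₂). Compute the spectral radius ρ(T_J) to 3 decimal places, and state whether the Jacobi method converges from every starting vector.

0.645

a₁₂a₂₁/(a₁₁a₂₂) = (-3)·(5) / ((9)·(-4)) = 0.416667
ρ = √|0.416667| = √0.416667 = 0.645
ρ < 1, so Jacobi converges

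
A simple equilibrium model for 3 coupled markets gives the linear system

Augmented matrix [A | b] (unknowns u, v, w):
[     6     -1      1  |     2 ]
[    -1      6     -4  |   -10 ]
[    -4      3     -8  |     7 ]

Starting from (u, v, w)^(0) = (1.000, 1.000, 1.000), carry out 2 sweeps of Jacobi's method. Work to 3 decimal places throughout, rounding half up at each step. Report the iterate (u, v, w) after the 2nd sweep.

(0.361, -2.278, -1.354)

Iteration 1:
  u = (2 - (-1)·1.000 - (1)·1.000) / (6) = 0.333
  v = (-10 - (-1)·1.000 - (-4)·1.000) / (6) = -0.833
  w = (7 - (-4)·1.000 - (3)·1.000) / (-8) = -1.000
Iteration 2:
  u = (2 - (-1)·-0.833 - (1)·-1.000) / (6) = 0.361
  v = (-10 - (-1)·0.333 - (-4)·-1.000) / (6) = -2.278
  w = (7 - (-4)·0.333 - (3)·-0.833) / (-8) = -1.354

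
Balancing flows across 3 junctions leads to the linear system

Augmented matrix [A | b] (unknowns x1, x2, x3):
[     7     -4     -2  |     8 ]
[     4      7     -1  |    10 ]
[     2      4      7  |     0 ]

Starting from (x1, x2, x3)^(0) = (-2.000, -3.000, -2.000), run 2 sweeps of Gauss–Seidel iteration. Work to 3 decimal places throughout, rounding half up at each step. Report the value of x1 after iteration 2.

Iteration 1:
  x1 = (8 - (-4)·-3.000 - (-2)·-2.000) / (7) = -1.143
  x2 = (10 - (4)·-1.143 - (-1)·-2.000) / (7) = 1.796
  x3 = (0 - (2)·-1.143 - (4)·1.796) / (7) = -0.700
Iteration 2:
  x1 = (8 - (-4)·1.796 - (-2)·-0.700) / (7) = 1.969
  x2 = (10 - (4)·1.969 - (-1)·-0.700) / (7) = 0.203
  x3 = (0 - (2)·1.969 - (4)·0.203) / (7) = -0.679

1.969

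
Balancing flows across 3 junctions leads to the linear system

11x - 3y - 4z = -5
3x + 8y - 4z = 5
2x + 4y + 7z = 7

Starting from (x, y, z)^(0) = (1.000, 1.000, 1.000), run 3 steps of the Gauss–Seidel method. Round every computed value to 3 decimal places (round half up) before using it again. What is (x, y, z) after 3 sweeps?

(-0.034, 0.912, 0.489)

Iteration 1:
  x = (-5 - (-3)·1.000 - (-4)·1.000) / (11) = 0.182
  y = (5 - (3)·0.182 - (-4)·1.000) / (8) = 1.057
  z = (7 - (2)·0.182 - (4)·1.057) / (7) = 0.344
Iteration 2:
  x = (-5 - (-3)·1.057 - (-4)·0.344) / (11) = -0.041
  y = (5 - (3)·-0.041 - (-4)·0.344) / (8) = 0.812
  z = (7 - (2)·-0.041 - (4)·0.812) / (7) = 0.548
Iteration 3:
  x = (-5 - (-3)·0.812 - (-4)·0.548) / (11) = -0.034
  y = (5 - (3)·-0.034 - (-4)·0.548) / (8) = 0.912
  z = (7 - (2)·-0.034 - (4)·0.912) / (7) = 0.489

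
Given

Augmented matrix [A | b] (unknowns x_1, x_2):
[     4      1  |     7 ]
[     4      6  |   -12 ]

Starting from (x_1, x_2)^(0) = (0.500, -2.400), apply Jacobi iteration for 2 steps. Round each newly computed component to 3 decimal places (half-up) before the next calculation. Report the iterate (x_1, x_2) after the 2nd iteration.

Iteration 1:
  x_1 = (7 - (1)·-2.400) / (4) = 2.350
  x_2 = (-12 - (4)·0.500) / (6) = -2.333
Iteration 2:
  x_1 = (7 - (1)·-2.333) / (4) = 2.333
  x_2 = (-12 - (4)·2.350) / (6) = -3.567

(2.333, -3.567)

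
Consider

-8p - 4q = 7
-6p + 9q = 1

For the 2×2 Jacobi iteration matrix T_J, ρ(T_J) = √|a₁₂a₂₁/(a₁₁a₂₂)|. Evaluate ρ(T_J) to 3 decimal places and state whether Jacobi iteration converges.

0.577

a₁₂a₂₁/(a₁₁a₂₂) = (-4)·(-6) / ((-8)·(9)) = -0.333333
ρ = √|-0.333333| = √0.333333 = 0.577
ρ < 1, so Jacobi converges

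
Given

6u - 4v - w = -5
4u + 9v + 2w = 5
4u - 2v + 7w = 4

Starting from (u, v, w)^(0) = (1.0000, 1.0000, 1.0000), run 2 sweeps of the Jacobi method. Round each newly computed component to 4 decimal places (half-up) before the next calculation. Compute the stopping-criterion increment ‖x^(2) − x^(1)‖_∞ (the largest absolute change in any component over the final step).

0.8598

Iteration 1:
  u = (-5 - (-4)·1.0000 - (-1)·1.0000) / (6) = 0.0000
  v = (5 - (4)·1.0000 - (2)·1.0000) / (9) = -0.1111
  w = (4 - (4)·1.0000 - (-2)·1.0000) / (7) = 0.2857
Iteration 2:
  u = (-5 - (-4)·-0.1111 - (-1)·0.2857) / (6) = -0.8598
  v = (5 - (4)·0.0000 - (2)·0.2857) / (9) = 0.4921
  w = (4 - (4)·0.0000 - (-2)·-0.1111) / (7) = 0.5397
Change: (-0.8598, 0.6032, 0.2540) → max |·| = 0.8598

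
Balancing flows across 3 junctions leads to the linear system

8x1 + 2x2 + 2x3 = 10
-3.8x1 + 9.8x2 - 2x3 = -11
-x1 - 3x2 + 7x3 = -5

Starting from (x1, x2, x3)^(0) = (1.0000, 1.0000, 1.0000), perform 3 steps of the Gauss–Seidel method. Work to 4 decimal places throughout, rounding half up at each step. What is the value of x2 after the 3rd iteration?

-0.6552

Iteration 1:
  x1 = (10 - (2)·1.0000 - (2)·1.0000) / (8) = 0.7500
  x2 = (-11 - (-3.8)·0.7500 - (-2)·1.0000) / (9.8) = -0.6276
  x3 = (-5 - (-1)·0.7500 - (-3)·-0.6276) / (7) = -0.8761
Iteration 2:
  x1 = (10 - (2)·-0.6276 - (2)·-0.8761) / (8) = 1.6259
  x2 = (-11 - (-3.8)·1.6259 - (-2)·-0.8761) / (9.8) = -0.6708
  x3 = (-5 - (-1)·1.6259 - (-3)·-0.6708) / (7) = -0.7695
Iteration 3:
  x1 = (10 - (2)·-0.6708 - (2)·-0.7695) / (8) = 1.6101
  x2 = (-11 - (-3.8)·1.6101 - (-2)·-0.7695) / (9.8) = -0.6552
  x3 = (-5 - (-1)·1.6101 - (-3)·-0.6552) / (7) = -0.7651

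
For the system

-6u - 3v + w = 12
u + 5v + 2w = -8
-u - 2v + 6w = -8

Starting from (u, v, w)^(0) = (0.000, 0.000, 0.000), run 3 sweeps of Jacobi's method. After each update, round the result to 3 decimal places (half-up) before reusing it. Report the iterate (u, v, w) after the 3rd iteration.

(-2.033, -0.436, -1.793)

Iteration 1:
  u = (12 - (-3)·0.000 - (1)·0.000) / (-6) = -2.000
  v = (-8 - (1)·0.000 - (2)·0.000) / (5) = -1.600
  w = (-8 - (-1)·0.000 - (-2)·0.000) / (6) = -1.333
Iteration 2:
  u = (12 - (-3)·-1.600 - (1)·-1.333) / (-6) = -1.422
  v = (-8 - (1)·-2.000 - (2)·-1.333) / (5) = -0.667
  w = (-8 - (-1)·-2.000 - (-2)·-1.600) / (6) = -2.200
Iteration 3:
  u = (12 - (-3)·-0.667 - (1)·-2.200) / (-6) = -2.033
  v = (-8 - (1)·-1.422 - (2)·-2.200) / (5) = -0.436
  w = (-8 - (-1)·-1.422 - (-2)·-0.667) / (6) = -1.793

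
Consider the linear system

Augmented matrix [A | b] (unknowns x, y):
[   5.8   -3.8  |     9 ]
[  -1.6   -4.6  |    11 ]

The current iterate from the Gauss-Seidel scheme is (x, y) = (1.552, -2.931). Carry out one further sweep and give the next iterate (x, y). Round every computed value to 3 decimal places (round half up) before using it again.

One sweep:
  x = (9 - (-3.8)·-2.931) / (5.8) = -0.369
  y = (11 - (-1.6)·-0.369) / (-4.6) = -2.263

(-0.369, -2.263)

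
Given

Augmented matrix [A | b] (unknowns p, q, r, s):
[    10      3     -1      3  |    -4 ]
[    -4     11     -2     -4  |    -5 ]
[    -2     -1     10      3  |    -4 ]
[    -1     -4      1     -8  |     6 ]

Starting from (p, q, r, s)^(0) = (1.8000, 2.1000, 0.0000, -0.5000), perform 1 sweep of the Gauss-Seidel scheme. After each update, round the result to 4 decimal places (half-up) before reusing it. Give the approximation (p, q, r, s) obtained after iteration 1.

(-0.8800, -0.9564, -0.5216, -0.2270)

Iteration 1:
  p = (-4 - (3)·2.1000 - (-1)·0.0000 - (3)·-0.5000) / (10) = -0.8800
  q = (-5 - (-4)·-0.8800 - (-2)·0.0000 - (-4)·-0.5000) / (11) = -0.9564
  r = (-4 - (-2)·-0.8800 - (-1)·-0.9564 - (3)·-0.5000) / (10) = -0.5216
  s = (6 - (-1)·-0.8800 - (-4)·-0.9564 - (1)·-0.5216) / (-8) = -0.2270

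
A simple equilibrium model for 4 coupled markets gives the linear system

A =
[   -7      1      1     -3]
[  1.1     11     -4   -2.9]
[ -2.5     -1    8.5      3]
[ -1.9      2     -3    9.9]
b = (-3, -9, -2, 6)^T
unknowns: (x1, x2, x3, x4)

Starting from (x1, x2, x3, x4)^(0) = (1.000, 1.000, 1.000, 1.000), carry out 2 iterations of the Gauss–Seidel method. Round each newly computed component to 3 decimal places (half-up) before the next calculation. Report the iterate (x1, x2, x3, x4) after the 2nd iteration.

Iteration 1:
  x1 = (-3 - (1)·1.000 - (1)·1.000 - (-3)·1.000) / (-7) = 0.286
  x2 = (-9 - (1.1)·0.286 - (-4)·1.000 - (-2.9)·1.000) / (11) = -0.220
  x3 = (-2 - (-2.5)·0.286 - (-1)·-0.220 - (3)·1.000) / (8.5) = -0.530
  x4 = (6 - (-1.9)·0.286 - (2)·-0.220 - (-3)·-0.530) / (9.9) = 0.545
Iteration 2:
  x1 = (-3 - (1)·-0.220 - (1)·-0.530 - (-3)·0.545) / (-7) = 0.088
  x2 = (-9 - (1.1)·0.088 - (-4)·-0.530 - (-2.9)·0.545) / (11) = -0.876
  x3 = (-2 - (-2.5)·0.088 - (-1)·-0.876 - (3)·0.545) / (8.5) = -0.505
  x4 = (6 - (-1.9)·0.088 - (2)·-0.876 - (-3)·-0.505) / (9.9) = 0.647

(0.088, -0.876, -0.505, 0.647)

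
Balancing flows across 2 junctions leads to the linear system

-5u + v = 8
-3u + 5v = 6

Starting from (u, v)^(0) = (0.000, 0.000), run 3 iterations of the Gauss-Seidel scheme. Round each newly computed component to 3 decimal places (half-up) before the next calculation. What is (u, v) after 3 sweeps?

(-1.546, 0.272)

Iteration 1:
  u = (8 - (1)·0.000) / (-5) = -1.600
  v = (6 - (-3)·-1.600) / (5) = 0.240
Iteration 2:
  u = (8 - (1)·0.240) / (-5) = -1.552
  v = (6 - (-3)·-1.552) / (5) = 0.269
Iteration 3:
  u = (8 - (1)·0.269) / (-5) = -1.546
  v = (6 - (-3)·-1.546) / (5) = 0.272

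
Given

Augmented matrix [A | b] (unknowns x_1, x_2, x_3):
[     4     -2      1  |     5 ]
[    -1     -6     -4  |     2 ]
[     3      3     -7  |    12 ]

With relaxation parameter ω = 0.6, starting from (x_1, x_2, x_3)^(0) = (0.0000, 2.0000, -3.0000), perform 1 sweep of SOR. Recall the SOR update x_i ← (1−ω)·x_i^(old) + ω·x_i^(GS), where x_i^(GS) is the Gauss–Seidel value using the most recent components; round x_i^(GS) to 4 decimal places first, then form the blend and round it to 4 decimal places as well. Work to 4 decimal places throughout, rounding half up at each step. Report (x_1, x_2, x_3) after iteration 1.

(1.8000, 1.6200, -1.3492)

Iteration 1:
  x_1: GS value = (5 - (-2)·2.0000 - (1)·-3.0000) / (4) = 3.0000;  x_1 ← (1−ω)·0.0000 + ω·3.0000 = 1.8000
  x_2: GS value = (2 - (-1)·1.8000 - (-4)·-3.0000) / (-6) = 1.3667;  x_2 ← (1−ω)·2.0000 + ω·1.3667 = 1.6200
  x_3: GS value = (12 - (3)·1.8000 - (3)·1.6200) / (-7) = -0.2486;  x_3 ← (1−ω)·-3.0000 + ω·-0.2486 = -1.3492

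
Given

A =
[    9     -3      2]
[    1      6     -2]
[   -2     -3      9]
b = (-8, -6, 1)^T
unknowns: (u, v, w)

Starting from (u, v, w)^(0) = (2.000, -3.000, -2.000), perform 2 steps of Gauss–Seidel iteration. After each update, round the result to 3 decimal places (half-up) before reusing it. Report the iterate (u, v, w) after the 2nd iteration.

Iteration 1:
  u = (-8 - (-3)·-3.000 - (2)·-2.000) / (9) = -1.444
  v = (-6 - (1)·-1.444 - (-2)·-2.000) / (6) = -1.426
  w = (1 - (-2)·-1.444 - (-3)·-1.426) / (9) = -0.685
Iteration 2:
  u = (-8 - (-3)·-1.426 - (2)·-0.685) / (9) = -1.212
  v = (-6 - (1)·-1.212 - (-2)·-0.685) / (6) = -1.026
  w = (1 - (-2)·-1.212 - (-3)·-1.026) / (9) = -0.500

(-1.212, -1.026, -0.500)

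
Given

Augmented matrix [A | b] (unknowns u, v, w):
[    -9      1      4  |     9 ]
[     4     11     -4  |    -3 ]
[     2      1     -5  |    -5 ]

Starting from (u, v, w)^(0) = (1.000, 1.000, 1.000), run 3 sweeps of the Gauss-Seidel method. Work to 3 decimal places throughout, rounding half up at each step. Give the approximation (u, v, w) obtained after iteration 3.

Iteration 1:
  u = (9 - (1)·1.000 - (4)·1.000) / (-9) = -0.444
  v = (-3 - (4)·-0.444 - (-4)·1.000) / (11) = 0.252
  w = (-5 - (2)·-0.444 - (1)·0.252) / (-5) = 0.873
Iteration 2:
  u = (9 - (1)·0.252 - (4)·0.873) / (-9) = -0.584
  v = (-3 - (4)·-0.584 - (-4)·0.873) / (11) = 0.257
  w = (-5 - (2)·-0.584 - (1)·0.257) / (-5) = 0.818
Iteration 3:
  u = (9 - (1)·0.257 - (4)·0.818) / (-9) = -0.608
  v = (-3 - (4)·-0.608 - (-4)·0.818) / (11) = 0.246
  w = (-5 - (2)·-0.608 - (1)·0.246) / (-5) = 0.806

(-0.608, 0.246, 0.806)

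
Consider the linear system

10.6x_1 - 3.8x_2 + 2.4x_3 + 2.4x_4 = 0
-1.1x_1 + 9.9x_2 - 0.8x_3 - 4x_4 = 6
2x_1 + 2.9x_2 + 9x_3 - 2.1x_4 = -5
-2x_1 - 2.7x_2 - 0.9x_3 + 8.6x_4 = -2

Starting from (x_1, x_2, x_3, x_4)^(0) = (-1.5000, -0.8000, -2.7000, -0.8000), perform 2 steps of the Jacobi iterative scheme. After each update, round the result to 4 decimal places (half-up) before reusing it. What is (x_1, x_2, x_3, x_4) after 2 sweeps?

Iteration 1:
  x_1 = (0 - (-3.8)·-0.8000 - (2.4)·-2.7000 - (2.4)·-0.8000) / (10.6) = 0.5057
  x_2 = (6 - (-1.1)·-1.5000 - (-0.8)·-2.7000 - (-4)·-0.8000) / (9.9) = -0.1020
  x_3 = (-5 - (2)·-1.5000 - (2.9)·-0.8000 - (-2.1)·-0.8000) / (9) = -0.1511
  x_4 = (-2 - (-2)·-1.5000 - (-2.7)·-0.8000 - (-0.9)·-2.7000) / (8.6) = -1.1151
Iteration 2:
  x_1 = (0 - (-3.8)·-0.1020 - (2.4)·-0.1511 - (2.4)·-1.1151) / (10.6) = 0.2501
  x_2 = (6 - (-1.1)·0.5057 - (-0.8)·-0.1511 - (-4)·-1.1151) / (9.9) = 0.1995
  x_3 = (-5 - (2)·0.5057 - (2.9)·-0.1020 - (-2.1)·-1.1151) / (9) = -0.8953
  x_4 = (-2 - (-2)·0.5057 - (-2.7)·-0.1020 - (-0.9)·-0.1511) / (8.6) = -0.1628

(0.2501, 0.1995, -0.8953, -0.1628)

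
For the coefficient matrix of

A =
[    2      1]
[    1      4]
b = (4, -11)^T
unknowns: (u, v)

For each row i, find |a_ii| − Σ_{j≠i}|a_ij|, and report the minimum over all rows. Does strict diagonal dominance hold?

row 1: |2| − (1) = 1
row 2: |4| − (1) = 3
minimum over rows = 1 → strictly diagonally dominant (convergence guaranteed)

1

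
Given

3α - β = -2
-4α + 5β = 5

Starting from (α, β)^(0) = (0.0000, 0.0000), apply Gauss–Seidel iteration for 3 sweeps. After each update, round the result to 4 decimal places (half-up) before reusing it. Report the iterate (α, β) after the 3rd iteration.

(-0.4696, 0.6243)

Iteration 1:
  α = (-2 - (-1)·0.0000) / (3) = -0.6667
  β = (5 - (-4)·-0.6667) / (5) = 0.4666
Iteration 2:
  α = (-2 - (-1)·0.4666) / (3) = -0.5111
  β = (5 - (-4)·-0.5111) / (5) = 0.5911
Iteration 3:
  α = (-2 - (-1)·0.5911) / (3) = -0.4696
  β = (5 - (-4)·-0.4696) / (5) = 0.6243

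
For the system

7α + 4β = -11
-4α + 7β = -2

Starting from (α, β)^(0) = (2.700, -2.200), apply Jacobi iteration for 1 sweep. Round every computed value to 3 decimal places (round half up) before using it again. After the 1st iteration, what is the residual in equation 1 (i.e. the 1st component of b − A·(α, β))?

Iteration 1:
  α = (-11 - (4)·-2.200) / (7) = -0.314
  β = (-2 - (-4)·2.700) / (7) = 1.257
Residual b − A·x = (-13.830, -12.055)

-13.830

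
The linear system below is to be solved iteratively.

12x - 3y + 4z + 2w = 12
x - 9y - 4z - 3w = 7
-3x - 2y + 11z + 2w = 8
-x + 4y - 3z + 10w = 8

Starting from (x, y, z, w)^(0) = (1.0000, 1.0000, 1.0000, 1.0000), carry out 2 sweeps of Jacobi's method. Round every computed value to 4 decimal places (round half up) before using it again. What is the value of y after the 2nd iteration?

Iteration 1:
  x = (12 - (-3)·1.0000 - (4)·1.0000 - (2)·1.0000) / (12) = 0.7500
  y = (7 - (1)·1.0000 - (-4)·1.0000 - (-3)·1.0000) / (-9) = -1.4444
  z = (8 - (-3)·1.0000 - (-2)·1.0000 - (2)·1.0000) / (11) = 1.0000
  w = (8 - (-1)·1.0000 - (4)·1.0000 - (-3)·1.0000) / (10) = 0.8000
Iteration 2:
  x = (12 - (-3)·-1.4444 - (4)·1.0000 - (2)·0.8000) / (12) = 0.1722
  y = (7 - (1)·0.7500 - (-4)·1.0000 - (-3)·0.8000) / (-9) = -1.4056
  z = (8 - (-3)·0.7500 - (-2)·-1.4444 - (2)·0.8000) / (11) = 0.5237
  w = (8 - (-1)·0.7500 - (4)·-1.4444 - (-3)·1.0000) / (10) = 1.7528

-1.4056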